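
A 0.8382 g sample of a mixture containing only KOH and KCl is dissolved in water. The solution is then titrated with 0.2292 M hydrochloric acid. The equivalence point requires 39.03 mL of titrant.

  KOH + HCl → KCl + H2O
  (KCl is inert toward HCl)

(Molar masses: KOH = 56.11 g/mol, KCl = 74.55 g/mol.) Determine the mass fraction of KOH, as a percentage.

n(HCl) = 0.03903 × 0.2292 = 8.946 × 10^-3 mol
Let x = n(KOH), y = n(KCl).
Titrant: 1x = 8.946 × 10^-3;  mass: 56.11x + 74.55y = 0.8382
Solving, x = 8.946 × 10^-3 mol, y = 4.511 × 10^-3 mol
mass of KOH = 8.946 × 10^-3 × 56.11 = 0.5019 g
% KOH = 0.5019 / 0.8382 × 100 = 59.88 %

59.88 %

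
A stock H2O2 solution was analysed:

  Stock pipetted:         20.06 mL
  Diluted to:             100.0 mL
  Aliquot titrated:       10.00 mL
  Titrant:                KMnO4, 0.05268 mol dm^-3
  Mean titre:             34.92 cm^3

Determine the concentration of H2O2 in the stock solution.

2.293 mol/L

2 MnO4^- + 5 H2O2 + 6 H^+ → 2 Mn^2+ + 5 O2 + 8 H2O
n(KMnO4) = 0.03492 × 0.05268 = 1.840 × 10^-3 mol
From the 5:2 ratio, n(H2O2) in the aliquot = 5/2 × 1.840 × 10^-3 = 4.599 × 10^-3 mol
[H2O2]_dilute = 4.599 × 10^-3 / 0.01000 = 0.4599 mol/L
Dilution factor = 100.0 / 20.06 = 4.985
[H2O2]_stock = 0.4599 × 4.985 = 2.293 mol/L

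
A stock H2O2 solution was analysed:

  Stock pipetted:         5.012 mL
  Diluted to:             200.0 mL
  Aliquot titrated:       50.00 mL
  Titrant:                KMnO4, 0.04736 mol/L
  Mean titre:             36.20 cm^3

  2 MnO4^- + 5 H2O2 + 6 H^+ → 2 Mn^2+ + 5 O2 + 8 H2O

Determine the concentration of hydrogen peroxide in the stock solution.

3.421 mol/L

n(KMnO4) = 0.03620 × 0.04736 = 1.714 × 10^-3 mol
From the 5:2 ratio, n(H2O2) in the aliquot = 5/2 × 1.714 × 10^-3 = 4.286 × 10^-3 mol
[H2O2]_dilute = 4.286 × 10^-3 / 0.05000 = 0.08572 mol/L
Dilution factor = 200.0 / 5.012 = 39.90
[H2O2]_stock = 0.08572 × 39.90 = 3.421 mol/L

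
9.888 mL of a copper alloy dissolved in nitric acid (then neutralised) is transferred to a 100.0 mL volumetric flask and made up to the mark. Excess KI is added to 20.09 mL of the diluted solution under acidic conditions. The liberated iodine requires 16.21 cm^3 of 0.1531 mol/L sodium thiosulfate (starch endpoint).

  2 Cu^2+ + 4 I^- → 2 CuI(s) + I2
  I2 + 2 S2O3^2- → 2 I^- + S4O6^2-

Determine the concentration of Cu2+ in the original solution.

n(S2O3^2-) = 0.01621 × 0.1531 = 2.482 × 10^-3 mol
n(I2) = n(S2O3^2-)/2 = 1.241 × 10^-3 mol
From the 2:1 ratio, n(Cu2+) in the aliquot = 2/1 × 1.241 × 10^-3 = 2.482 × 10^-3 mol
[Cu2+]_dilute = 2.482 × 10^-3 / 0.02009 = 0.1235 mol/L
[Cu2+]_original = 0.1235 × 100.0/9.888 = 1.249 mol/L

1.249 mol/L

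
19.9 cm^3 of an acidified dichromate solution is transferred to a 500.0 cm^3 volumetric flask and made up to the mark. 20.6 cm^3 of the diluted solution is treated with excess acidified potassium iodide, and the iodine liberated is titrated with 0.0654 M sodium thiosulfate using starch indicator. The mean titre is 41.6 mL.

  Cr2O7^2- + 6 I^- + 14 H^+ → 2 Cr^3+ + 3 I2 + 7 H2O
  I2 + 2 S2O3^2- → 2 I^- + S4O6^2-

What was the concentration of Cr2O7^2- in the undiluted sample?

n(S2O3^2-) = 0.0416 × 0.0654 = 2.72 × 10^-3 mol
n(I2) = n(S2O3^2-)/2 = 1.36 × 10^-3 mol
From the 1:3 ratio, n(Cr2O7^2-) in the aliquot = 1/3 × 1.36 × 10^-3 = 4.53 × 10^-4 mol
[Cr2O7^2-]_dilute = 4.53 × 10^-4 / 0.0206 = 0.0220 mol/L
[Cr2O7^2-]_original = 0.0220 × 500.0/19.9 = 0.553 mol/L

0.553 M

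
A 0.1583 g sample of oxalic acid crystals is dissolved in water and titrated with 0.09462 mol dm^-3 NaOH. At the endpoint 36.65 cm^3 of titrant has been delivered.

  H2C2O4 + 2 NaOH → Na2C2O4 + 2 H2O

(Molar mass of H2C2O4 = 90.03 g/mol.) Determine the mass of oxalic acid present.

n(NaOH) = 0.03665 L × 0.09462 mol/L = 3.468 × 10^-3 mol
From the 1:2 ratio, n(H2C2O4) = 1/2 × 3.468 × 10^-3 = 1.734 × 10^-3 mol
mass of H2C2O4 = 1.734 × 10^-3 × 90.03 g/mol = 0.1561 g

0.1561 g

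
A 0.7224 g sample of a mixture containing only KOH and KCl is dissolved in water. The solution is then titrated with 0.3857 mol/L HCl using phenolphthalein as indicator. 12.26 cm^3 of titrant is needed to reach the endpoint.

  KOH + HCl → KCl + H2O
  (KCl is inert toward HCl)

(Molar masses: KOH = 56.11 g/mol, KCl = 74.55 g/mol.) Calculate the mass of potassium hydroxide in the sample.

0.2653 g

n(HCl) = 0.01226 × 0.3857 = 4.729 × 10^-3 mol
Let x = n(KOH), y = n(KCl).
Titrant: 1x = 4.729 × 10^-3;  mass: 56.11x + 74.55y = 0.7224
Solving, x = 4.729 × 10^-3 mol, y = 6.131 × 10^-3 mol
mass of KOH = 4.729 × 10^-3 × 56.11 = 0.2653 g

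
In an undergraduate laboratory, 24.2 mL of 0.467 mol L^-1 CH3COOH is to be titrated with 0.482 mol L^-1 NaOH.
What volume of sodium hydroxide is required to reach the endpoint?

23.4 mL

CH3COOH + NaOH → CH3COONa + H2O
n(CH3COOH) = 0.0242 L × 0.467 mol/L = 0.0113 mol
n(NaOH) = 0.0113 mol (1:1 stoichiometry)
V(NaOH) = 0.0113 mol / 0.482 mol/L = 0.0234 L = 23.4 mL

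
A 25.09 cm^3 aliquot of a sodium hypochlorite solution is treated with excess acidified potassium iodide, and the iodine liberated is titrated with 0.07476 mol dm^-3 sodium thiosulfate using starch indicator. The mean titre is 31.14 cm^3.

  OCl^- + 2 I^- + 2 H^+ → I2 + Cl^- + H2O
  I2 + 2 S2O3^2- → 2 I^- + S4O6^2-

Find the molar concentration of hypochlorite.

n(S2O3^2-) = 0.03114 × 0.07476 = 2.328 × 10^-3 mol
n(I2) = n(S2O3^2-)/2 = 1.164 × 10^-3 mol
n(OCl^-) in the aliquot = 1.164 × 10^-3 mol (1:1 ratio)
[OCl^-] = 1.164 × 10^-3 / 0.02509 = 0.04639 mol/L

0.04639 mol/L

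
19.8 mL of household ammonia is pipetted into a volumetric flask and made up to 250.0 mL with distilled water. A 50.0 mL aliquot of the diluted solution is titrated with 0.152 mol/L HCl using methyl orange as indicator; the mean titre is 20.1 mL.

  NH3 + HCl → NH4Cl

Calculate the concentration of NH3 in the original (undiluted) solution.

n(HCl) = 0.0201 × 0.152 = 3.06 × 10^-3 mol
n(NH3) in the aliquot = 3.06 × 10^-3 mol (1:1 ratio)
[NH3]_dilute = 3.06 × 10^-3 / 0.0500 = 0.0611 mol/L
Dilution factor = 250.0 / 19.8 = 12.63
[NH3]_stock = 0.0611 × 12.63 = 0.772 mol/L

0.772 mol/L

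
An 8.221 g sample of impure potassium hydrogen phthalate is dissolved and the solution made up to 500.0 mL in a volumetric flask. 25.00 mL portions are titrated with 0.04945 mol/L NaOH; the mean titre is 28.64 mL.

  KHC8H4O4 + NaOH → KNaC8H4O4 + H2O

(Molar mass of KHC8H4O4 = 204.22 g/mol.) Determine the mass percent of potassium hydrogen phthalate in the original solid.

70.36 %

n(NaOH) per titration = 0.02864 × 0.04945 = 1.416 × 10^-3 mol
n(KHC8H4O4) in each aliquot = 1.416 × 10^-3 mol (1:1 ratio)
n(KHC8H4O4) in the whole flask = 1.416 × 10^-3 × 500.0/25.00 = 0.02832 mol
mass of KHC8H4O4 = 0.02832 × 204.22 = 5.785 g
% KHC8H4O4 = 5.785 / 8.221 × 100 = 70.36 %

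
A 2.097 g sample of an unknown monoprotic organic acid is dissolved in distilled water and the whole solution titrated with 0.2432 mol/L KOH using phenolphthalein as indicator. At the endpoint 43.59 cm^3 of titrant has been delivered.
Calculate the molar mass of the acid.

n(KOH) = 0.04359 L × 0.2432 mol/L = 0.01060 mol
n(HA) = 0.01060 mol (1:1 ratio)
M = m / n = 2.097 g / 0.01060 mol = 197.8 g/mol

197.8 g/mol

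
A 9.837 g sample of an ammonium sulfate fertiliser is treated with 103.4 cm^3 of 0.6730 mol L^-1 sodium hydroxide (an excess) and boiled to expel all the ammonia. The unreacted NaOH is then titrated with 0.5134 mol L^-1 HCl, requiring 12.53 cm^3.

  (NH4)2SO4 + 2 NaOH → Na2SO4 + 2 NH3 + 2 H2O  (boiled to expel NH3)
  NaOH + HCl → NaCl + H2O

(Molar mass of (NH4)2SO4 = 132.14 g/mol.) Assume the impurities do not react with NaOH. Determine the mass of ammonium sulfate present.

4.173 g

n(NaOH) added = 0.1034 × 0.6730 = 0.06959 mol
n(HCl) used in back-titration = 0.01253 × 0.5134 = 6.433 × 10^-3 mol
n(NaOH) left over = 6.433 × 10^-3 mol (1:1 ratio)
n(NaOH) consumed by analyte = 0.06959 − 6.433 × 10^-3 = 0.06316 mol
From the 1:2 ratio, n((NH4)2SO4) = 1/2 × 0.06316 = 0.03158 mol
mass of (NH4)2SO4 = 0.03158 × 132.14 = 4.173 g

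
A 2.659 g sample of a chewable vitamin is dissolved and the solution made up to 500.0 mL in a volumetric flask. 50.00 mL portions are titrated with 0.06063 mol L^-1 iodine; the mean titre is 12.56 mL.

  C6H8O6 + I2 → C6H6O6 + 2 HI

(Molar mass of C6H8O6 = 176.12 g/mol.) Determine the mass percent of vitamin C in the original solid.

50.44 %

n(I2) per titration = 0.01256 × 0.06063 = 7.615 × 10^-4 mol
n(C6H8O6) in each aliquot = 7.615 × 10^-4 mol (1:1 ratio)
n(C6H8O6) in the whole flask = 7.615 × 10^-4 × 500.0/50.00 = 7.615 × 10^-3 mol
mass of C6H8O6 = 7.615 × 10^-3 × 176.12 = 1.341 g
% C6H8O6 = 1.341 / 2.659 × 100 = 50.44 %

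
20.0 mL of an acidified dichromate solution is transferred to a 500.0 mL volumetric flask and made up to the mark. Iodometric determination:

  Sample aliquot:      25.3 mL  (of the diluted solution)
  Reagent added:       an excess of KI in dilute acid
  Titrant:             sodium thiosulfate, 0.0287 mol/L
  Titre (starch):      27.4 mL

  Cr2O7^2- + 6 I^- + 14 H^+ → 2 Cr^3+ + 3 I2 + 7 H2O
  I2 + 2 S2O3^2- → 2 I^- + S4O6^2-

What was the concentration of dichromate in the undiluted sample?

n(S2O3^2-) = 0.0274 × 0.0287 = 7.86 × 10^-4 mol
n(I2) = n(S2O3^2-)/2 = 3.93 × 10^-4 mol
From the 1:3 ratio, n(Cr2O7^2-) in the aliquot = 1/3 × 3.93 × 10^-4 = 1.31 × 10^-4 mol
[Cr2O7^2-]_dilute = 1.31 × 10^-4 / 0.0253 = 0.00518 mol/L
[Cr2O7^2-]_original = 0.00518 × 500.0/20.0 = 0.130 mol/L

0.130 mol/L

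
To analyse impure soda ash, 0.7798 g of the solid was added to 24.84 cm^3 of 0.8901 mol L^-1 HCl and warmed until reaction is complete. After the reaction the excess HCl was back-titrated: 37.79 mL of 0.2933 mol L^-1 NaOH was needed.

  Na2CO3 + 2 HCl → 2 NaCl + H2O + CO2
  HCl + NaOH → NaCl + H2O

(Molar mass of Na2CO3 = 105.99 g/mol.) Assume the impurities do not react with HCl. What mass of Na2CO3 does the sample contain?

n(HCl) added = 0.02484 × 0.8901 = 0.02211 mol
n(NaOH) used in back-titration = 0.03779 × 0.2933 = 0.01108 mol
n(HCl) left over = 0.01108 mol (1:1 ratio)
n(HCl) consumed by analyte = 0.02211 − 0.01108 = 0.01103 mol
From the 1:2 ratio, n(Na2CO3) = 1/2 × 0.01103 = 5.513 × 10^-3 mol
mass of Na2CO3 = 5.513 × 10^-3 × 105.99 = 0.5843 g

0.5843 g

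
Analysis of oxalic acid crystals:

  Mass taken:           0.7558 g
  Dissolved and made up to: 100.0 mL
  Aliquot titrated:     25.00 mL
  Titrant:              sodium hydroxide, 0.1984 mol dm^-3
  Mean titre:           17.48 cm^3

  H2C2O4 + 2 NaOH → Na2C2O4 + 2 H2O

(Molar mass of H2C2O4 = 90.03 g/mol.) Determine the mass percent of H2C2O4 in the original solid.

82.62 %

n(NaOH) per titration = 0.01748 × 0.1984 = 3.468 × 10^-3 mol
From the 1:2 ratio, n(H2C2O4) in each aliquot = 1/2 × 3.468 × 10^-3 = 1.734 × 10^-3 mol
n(H2C2O4) in the whole flask = 1.734 × 10^-3 × 100.0/25.00 = 6.936 × 10^-3 mol
mass of H2C2O4 = 6.936 × 10^-3 × 90.03 = 0.6245 g
% H2C2O4 = 0.6245 / 0.7558 × 100 = 82.62 %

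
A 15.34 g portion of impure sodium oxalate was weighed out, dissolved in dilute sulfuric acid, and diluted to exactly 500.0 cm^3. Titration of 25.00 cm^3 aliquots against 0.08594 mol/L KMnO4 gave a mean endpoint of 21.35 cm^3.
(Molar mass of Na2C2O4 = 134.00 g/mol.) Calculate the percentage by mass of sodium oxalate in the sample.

80.14 %

2 MnO4^- + 5 C2O4^2- + 16 H^+ → 2 Mn^2+ + 10 CO2 + 8 H2O
n(KMnO4) per titration = 0.02135 × 0.08594 = 1.835 × 10^-3 mol
From the 5:2 ratio, n(Na2C2O4) in each aliquot = 5/2 × 1.835 × 10^-3 = 4.587 × 10^-3 mol
n(Na2C2O4) in the whole flask = 4.587 × 10^-3 × 500.0/25.00 = 0.09174 mol
mass of Na2C2O4 = 0.09174 × 134.00 = 12.29 g
% Na2C2O4 = 12.29 / 15.34 × 100 = 80.14 %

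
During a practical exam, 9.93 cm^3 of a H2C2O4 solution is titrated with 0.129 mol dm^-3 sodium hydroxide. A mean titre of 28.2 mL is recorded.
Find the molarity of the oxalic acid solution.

H2C2O4 + 2 NaOH → Na2C2O4 + 2 H2O
n(NaOH) = 0.0282 L × 0.129 mol/L = 3.64 × 10^-3 mol
From the 1:2 mole ratio, n(H2C2O4) = 1/2 × 3.64 × 10^-3 = 1.82 × 10^-3 mol
[H2C2O4] = 1.82 × 10^-3 mol / 0.00993 L = 0.183 mol/L

0.183 mol/L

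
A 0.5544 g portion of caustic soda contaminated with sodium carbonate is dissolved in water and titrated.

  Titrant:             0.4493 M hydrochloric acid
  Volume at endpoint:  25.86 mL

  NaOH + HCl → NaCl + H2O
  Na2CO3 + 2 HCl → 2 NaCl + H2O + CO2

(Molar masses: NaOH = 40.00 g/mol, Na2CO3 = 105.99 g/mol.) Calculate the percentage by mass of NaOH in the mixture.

34.06 %

n(HCl) = 0.02586 × 0.4493 = 0.01162 mol
Let x = n(NaOH), y = n(Na2CO3).
Titrant: 1x + 2y = 0.01162;  mass: 40.00x + 105.99y = 0.5544
Solving, x = 4.721 × 10^-3 mol, y = 3.449 × 10^-3 mol
mass of NaOH = 4.721 × 10^-3 × 40.00 = 0.1888 g
% NaOH = 0.1888 / 0.5544 × 100 = 34.06 %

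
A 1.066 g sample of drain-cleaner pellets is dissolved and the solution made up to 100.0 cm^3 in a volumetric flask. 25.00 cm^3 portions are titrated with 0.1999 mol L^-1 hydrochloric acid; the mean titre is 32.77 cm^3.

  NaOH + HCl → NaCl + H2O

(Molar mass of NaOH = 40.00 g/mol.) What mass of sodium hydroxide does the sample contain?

1.048 g

n(HCl) per titration = 0.03277 × 0.1999 = 6.551 × 10^-3 mol
n(NaOH) in each aliquot = 6.551 × 10^-3 mol (1:1 ratio)
n(NaOH) in the whole flask = 6.551 × 10^-3 × 100.0/25.00 = 0.02620 mol
mass of NaOH = 0.02620 × 40.00 = 1.048 g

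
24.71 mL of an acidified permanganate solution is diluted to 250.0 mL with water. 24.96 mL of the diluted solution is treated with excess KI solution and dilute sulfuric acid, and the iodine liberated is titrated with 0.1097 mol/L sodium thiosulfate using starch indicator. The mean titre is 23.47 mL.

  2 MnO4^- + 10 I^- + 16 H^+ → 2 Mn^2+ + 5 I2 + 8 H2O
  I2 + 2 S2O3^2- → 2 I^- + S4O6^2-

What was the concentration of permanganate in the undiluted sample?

n(S2O3^2-) = 0.02347 × 0.1097 = 2.575 × 10^-3 mol
n(I2) = n(S2O3^2-)/2 = 1.287 × 10^-3 mol
From the 2:5 ratio, n(MnO4^-) in the aliquot = 2/5 × 1.287 × 10^-3 = 5.149 × 10^-4 mol
[MnO4^-]_dilute = 5.149 × 10^-4 / 0.02496 = 0.02063 mol/L
[MnO4^-]_original = 0.02063 × 250.0/24.71 = 0.2087 mol/L

0.2087 mol/L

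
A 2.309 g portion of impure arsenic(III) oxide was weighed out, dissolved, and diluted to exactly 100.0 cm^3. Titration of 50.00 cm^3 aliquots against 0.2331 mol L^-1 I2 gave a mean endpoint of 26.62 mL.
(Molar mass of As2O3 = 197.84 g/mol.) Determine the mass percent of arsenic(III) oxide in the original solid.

53.17 %

As2O3 + 2 I2 + 2 H2O → As2O5 + 4 HI
n(I2) per titration = 0.02662 × 0.2331 = 6.205 × 10^-3 mol
From the 1:2 ratio, n(As2O3) in each aliquot = 1/2 × 6.205 × 10^-3 = 3.103 × 10^-3 mol
n(As2O3) in the whole flask = 3.103 × 10^-3 × 100.0/50.00 = 6.205 × 10^-3 mol
mass of As2O3 = 6.205 × 10^-3 × 197.84 = 1.228 g
% As2O3 = 1.228 / 2.309 × 100 = 53.17 %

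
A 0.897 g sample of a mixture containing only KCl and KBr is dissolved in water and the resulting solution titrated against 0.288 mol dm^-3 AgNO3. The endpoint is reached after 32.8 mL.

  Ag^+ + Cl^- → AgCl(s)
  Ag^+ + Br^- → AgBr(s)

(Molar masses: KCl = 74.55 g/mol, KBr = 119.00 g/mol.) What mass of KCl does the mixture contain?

n(AgNO3) = 0.0328 × 0.288 = 9.45 × 10^-3 mol
Let x = n(KCl), y = n(KBr).
Titrant: 1x + 1y = 9.45 × 10^-3;  mass: 74.55x + 119.00y = 0.897
Solving, x = 5.11 × 10^-3 mol, y = 4.34 × 10^-3 mol
mass of KCl = 5.11 × 10^-3 × 74.55 = 0.381 g

0.381 g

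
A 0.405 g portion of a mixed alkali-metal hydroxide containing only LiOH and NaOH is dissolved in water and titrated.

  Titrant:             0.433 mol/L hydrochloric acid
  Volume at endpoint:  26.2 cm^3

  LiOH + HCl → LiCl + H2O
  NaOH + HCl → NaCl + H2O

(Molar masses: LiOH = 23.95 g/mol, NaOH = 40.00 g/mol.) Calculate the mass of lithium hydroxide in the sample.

n(HCl) = 0.0262 × 0.433 = 0.0113 mol
Let x = n(LiOH), y = n(NaOH).
Titrant: 1x + 1y = 0.0113;  mass: 23.95x + 40.00y = 0.405
Solving, x = 3.04 × 10^-3 mol, y = 8.31 × 10^-3 mol
mass of LiOH = 3.04 × 10^-3 × 23.95 = 0.0728 g

0.0728 g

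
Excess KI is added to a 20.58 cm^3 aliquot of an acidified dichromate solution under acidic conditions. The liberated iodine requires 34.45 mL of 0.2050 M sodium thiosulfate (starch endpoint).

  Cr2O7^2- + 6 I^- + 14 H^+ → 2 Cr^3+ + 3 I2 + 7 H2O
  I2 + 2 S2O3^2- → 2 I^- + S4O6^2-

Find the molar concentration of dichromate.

n(S2O3^2-) = 0.03445 × 0.2050 = 7.062 × 10^-3 mol
n(I2) = n(S2O3^2-)/2 = 3.531 × 10^-3 mol
From the 1:3 ratio, n(Cr2O7^2-) in the aliquot = 1/3 × 3.531 × 10^-3 = 1.177 × 10^-3 mol
[Cr2O7^2-] = 1.177 × 10^-3 / 0.02058 = 0.05719 mol/L

0.05719 M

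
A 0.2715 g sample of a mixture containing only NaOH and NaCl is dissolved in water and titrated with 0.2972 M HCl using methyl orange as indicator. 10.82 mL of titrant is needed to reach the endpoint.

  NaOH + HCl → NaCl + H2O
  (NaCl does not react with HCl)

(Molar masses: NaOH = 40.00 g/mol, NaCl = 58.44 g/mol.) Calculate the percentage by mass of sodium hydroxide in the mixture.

n(HCl) = 0.01082 × 0.2972 = 3.216 × 10^-3 mol
Let x = n(NaOH), y = n(NaCl).
Titrant: 1x = 3.216 × 10^-3;  mass: 40.00x + 58.44y = 0.2715
Solving, x = 3.216 × 10^-3 mol, y = 2.445 × 10^-3 mol
mass of NaOH = 3.216 × 10^-3 × 40.00 = 0.1286 g
% NaOH = 0.1286 / 0.2715 × 100 = 47.38 %

47.38 %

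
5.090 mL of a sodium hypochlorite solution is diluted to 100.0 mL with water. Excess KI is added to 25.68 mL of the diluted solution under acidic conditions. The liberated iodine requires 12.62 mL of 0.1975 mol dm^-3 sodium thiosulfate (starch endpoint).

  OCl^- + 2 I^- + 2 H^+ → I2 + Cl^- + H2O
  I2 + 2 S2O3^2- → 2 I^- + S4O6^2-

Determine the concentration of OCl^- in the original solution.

n(S2O3^2-) = 0.01262 × 0.1975 = 2.492 × 10^-3 mol
n(I2) = n(S2O3^2-)/2 = 1.246 × 10^-3 mol
n(OCl^-) in the aliquot = 1.246 × 10^-3 mol (1:1 ratio)
[OCl^-]_dilute = 1.246 × 10^-3 / 0.02568 = 0.04853 mol/L
[OCl^-]_original = 0.04853 × 100.0/5.090 = 0.9534 mol/L

0.9534 mol/L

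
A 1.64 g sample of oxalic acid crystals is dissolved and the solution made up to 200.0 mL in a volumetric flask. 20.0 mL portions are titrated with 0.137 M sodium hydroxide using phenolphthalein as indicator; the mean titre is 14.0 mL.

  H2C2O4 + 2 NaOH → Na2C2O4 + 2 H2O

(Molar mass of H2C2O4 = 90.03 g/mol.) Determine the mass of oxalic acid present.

0.863 g

n(NaOH) per titration = 0.0140 × 0.137 = 1.92 × 10^-3 mol
From the 1:2 ratio, n(H2C2O4) in each aliquot = 1/2 × 1.92 × 10^-3 = 9.59 × 10^-4 mol
n(H2C2O4) in the whole flask = 9.59 × 10^-4 × 200.0/20.0 = 9.59 × 10^-3 mol
mass of H2C2O4 = 9.59 × 10^-3 × 90.03 = 0.863 g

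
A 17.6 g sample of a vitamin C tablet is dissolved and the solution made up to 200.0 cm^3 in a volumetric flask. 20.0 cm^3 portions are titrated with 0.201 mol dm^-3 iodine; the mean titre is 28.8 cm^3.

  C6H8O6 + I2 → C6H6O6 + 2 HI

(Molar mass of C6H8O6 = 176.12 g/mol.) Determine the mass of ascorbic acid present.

10.2 g

n(I2) per titration = 0.0288 × 0.201 = 5.79 × 10^-3 mol
n(C6H8O6) in each aliquot = 5.79 × 10^-3 mol (1:1 ratio)
n(C6H8O6) in the whole flask = 5.79 × 10^-3 × 200.0/20.0 = 0.0579 mol
mass of C6H8O6 = 0.0579 × 176.12 = 10.2 g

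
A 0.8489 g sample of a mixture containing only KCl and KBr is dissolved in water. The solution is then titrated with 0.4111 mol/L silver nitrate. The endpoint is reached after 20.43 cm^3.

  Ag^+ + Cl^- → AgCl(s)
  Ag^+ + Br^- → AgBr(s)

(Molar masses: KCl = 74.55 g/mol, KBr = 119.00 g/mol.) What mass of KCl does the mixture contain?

n(AgNO3) = 0.02043 × 0.4111 = 8.399 × 10^-3 mol
Let x = n(KCl), y = n(KBr).
Titrant: 1x + 1y = 8.399 × 10^-3;  mass: 74.55x + 119.00y = 0.8489
Solving, x = 3.387 × 10^-3 mol, y = 5.012 × 10^-3 mol
mass of KCl = 3.387 × 10^-3 × 74.55 = 0.2525 g

0.2525 g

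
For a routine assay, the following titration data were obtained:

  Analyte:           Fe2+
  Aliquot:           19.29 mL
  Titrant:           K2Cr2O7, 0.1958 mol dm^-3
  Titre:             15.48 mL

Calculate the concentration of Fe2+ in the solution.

0.9428 mol/L

Cr2O7^2- + 6 Fe^2+ + 14 H^+ → 2 Cr^3+ + 6 Fe^3+ + 7 H2O
n(K2Cr2O7) = 0.01548 L × 0.1958 mol/L = 3.031 × 10^-3 mol
From the 6:1 mole ratio, n(Fe2+) = 6/1 × 3.031 × 10^-3 = 0.01819 mol
[Fe2+] = 0.01819 mol / 0.01929 L = 0.9428 mol/L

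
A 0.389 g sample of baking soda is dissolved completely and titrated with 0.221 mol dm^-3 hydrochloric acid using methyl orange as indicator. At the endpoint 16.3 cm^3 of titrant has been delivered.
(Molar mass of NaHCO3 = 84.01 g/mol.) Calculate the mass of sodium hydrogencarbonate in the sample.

0.303 g

NaHCO3 + HCl → NaCl + H2O + CO2
n(HCl) = 0.0163 L × 0.221 mol/L = 3.60 × 10^-3 mol
n(NaHCO3) = 3.60 × 10^-3 mol (1:1 ratio)
mass of NaHCO3 = 3.60 × 10^-3 × 84.01 g/mol = 0.303 g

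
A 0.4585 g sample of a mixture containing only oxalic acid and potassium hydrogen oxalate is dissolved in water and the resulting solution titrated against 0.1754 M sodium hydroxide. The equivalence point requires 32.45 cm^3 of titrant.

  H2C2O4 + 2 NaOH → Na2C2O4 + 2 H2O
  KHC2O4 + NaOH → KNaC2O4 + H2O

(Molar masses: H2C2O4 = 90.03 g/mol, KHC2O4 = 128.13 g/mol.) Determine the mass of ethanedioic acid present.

n(NaOH) = 0.03245 × 0.1754 = 5.692 × 10^-3 mol
Let x = n(H2C2O4), y = n(KHC2O4).
Titrant: 2x + 1y = 5.692 × 10^-3;  mass: 90.03x + 128.13y = 0.4585
Solving, x = 1.629 × 10^-3 mol, y = 2.434 × 10^-3 mol
mass of H2C2O4 = 1.629 × 10^-3 × 90.03 = 0.1467 g

0.1467 g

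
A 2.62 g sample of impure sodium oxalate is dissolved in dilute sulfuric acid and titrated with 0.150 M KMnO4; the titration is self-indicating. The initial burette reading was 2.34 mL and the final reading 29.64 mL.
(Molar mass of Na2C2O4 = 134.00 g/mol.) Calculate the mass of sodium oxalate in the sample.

2 MnO4^- + 5 C2O4^2- + 16 H^+ → 2 Mn^2+ + 10 CO2 + 8 H2O
n(KMnO4) = 0.0273 L × 0.150 mol/L = 4.09 × 10^-3 mol
From the 5:2 ratio, n(Na2C2O4) = 5/2 × 4.09 × 10^-3 = 0.0102 mol
mass of Na2C2O4 = 0.0102 × 134.00 g/mol = 1.37 g

1.37 g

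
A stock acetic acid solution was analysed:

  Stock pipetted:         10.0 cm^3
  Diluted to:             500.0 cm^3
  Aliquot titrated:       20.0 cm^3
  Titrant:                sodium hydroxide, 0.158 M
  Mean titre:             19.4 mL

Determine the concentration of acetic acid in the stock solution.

CH3COOH + NaOH → CH3COONa + H2O
n(NaOH) = 0.0194 × 0.158 = 3.07 × 10^-3 mol
n(CH3COOH) in the aliquot = 3.07 × 10^-3 mol (1:1 ratio)
[CH3COOH]_dilute = 3.07 × 10^-3 / 0.0200 = 0.153 mol/L
Dilution factor = 500.0 / 10.0 = 50.00
[CH3COOH]_stock = 0.153 × 50.00 = 7.66 mol/L

7.66 M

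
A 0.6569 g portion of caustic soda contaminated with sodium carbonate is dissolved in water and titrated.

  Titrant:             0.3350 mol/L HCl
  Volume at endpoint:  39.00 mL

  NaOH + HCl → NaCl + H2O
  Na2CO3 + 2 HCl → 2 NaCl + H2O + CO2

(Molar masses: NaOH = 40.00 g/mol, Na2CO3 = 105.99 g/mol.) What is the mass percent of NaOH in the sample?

16.63 %

n(HCl) = 0.03900 × 0.3350 = 0.01307 mol
Let x = n(NaOH), y = n(Na2CO3).
Titrant: 1x + 2y = 0.01307;  mass: 40.00x + 105.99y = 0.6569
Solving, x = 2.730 × 10^-3 mol, y = 5.167 × 10^-3 mol
mass of NaOH = 2.730 × 10^-3 × 40.00 = 0.1092 g
% NaOH = 0.1092 / 0.6569 × 100 = 16.63 %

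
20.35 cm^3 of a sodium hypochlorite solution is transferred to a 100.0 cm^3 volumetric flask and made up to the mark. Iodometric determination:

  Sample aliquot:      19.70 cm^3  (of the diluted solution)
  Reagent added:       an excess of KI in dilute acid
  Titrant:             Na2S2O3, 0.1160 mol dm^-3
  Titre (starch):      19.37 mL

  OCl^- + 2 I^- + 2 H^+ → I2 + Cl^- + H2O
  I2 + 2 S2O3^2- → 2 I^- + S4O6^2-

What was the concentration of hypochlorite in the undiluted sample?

0.2802 mol/L

n(S2O3^2-) = 0.01937 × 0.1160 = 2.247 × 10^-3 mol
n(I2) = n(S2O3^2-)/2 = 1.123 × 10^-3 mol
n(OCl^-) in the aliquot = 1.123 × 10^-3 mol (1:1 ratio)
[OCl^-]_dilute = 1.123 × 10^-3 / 0.01970 = 0.05703 mol/L
[OCl^-]_original = 0.05703 × 100.0/20.35 = 0.2802 mol/L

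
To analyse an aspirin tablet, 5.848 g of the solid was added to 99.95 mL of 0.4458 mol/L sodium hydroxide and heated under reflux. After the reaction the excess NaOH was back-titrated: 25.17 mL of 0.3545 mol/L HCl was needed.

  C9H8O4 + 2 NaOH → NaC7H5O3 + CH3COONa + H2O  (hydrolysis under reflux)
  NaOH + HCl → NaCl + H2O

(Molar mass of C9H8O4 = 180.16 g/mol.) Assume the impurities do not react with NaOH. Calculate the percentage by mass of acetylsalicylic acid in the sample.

54.89 %

n(NaOH) added = 0.09995 × 0.4458 = 0.04456 mol
n(HCl) used in back-titration = 0.02517 × 0.3545 = 8.923 × 10^-3 mol
n(NaOH) left over = 8.923 × 10^-3 mol (1:1 ratio)
n(NaOH) consumed by analyte = 0.04456 − 8.923 × 10^-3 = 0.03563 mol
From the 1:2 ratio, n(C9H8O4) = 1/2 × 0.03563 = 0.01782 mol
mass of C9H8O4 = 0.01782 × 180.16 = 3.210 g
% C9H8O4 = 3.210 / 5.848 × 100 = 54.89 %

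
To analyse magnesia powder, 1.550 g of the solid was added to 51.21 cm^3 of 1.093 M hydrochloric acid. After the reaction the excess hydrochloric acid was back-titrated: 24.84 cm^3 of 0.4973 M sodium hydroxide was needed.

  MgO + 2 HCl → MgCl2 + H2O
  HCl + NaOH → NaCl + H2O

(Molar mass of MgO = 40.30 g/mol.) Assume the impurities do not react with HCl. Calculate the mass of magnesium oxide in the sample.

n(HCl) added = 0.05121 × 1.093 = 0.05597 mol
n(NaOH) used in back-titration = 0.02484 × 0.4973 = 0.01235 mol
n(HCl) left over = 0.01235 mol (1:1 ratio)
n(HCl) consumed by analyte = 0.05597 − 0.01235 = 0.04362 mol
From the 1:2 ratio, n(MgO) = 1/2 × 0.04362 = 0.02181 mol
mass of MgO = 0.02181 × 40.30 = 0.8789 g

0.8789 g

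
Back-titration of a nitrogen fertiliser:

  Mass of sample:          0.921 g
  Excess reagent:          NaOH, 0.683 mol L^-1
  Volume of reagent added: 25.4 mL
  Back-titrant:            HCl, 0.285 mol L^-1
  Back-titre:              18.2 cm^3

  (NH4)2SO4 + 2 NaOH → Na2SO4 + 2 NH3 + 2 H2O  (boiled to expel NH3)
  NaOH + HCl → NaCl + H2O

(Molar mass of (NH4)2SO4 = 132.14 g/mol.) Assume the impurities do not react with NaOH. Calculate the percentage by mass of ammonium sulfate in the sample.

87.2 %

n(NaOH) added = 0.0254 × 0.683 = 0.0173 mol
n(HCl) used in back-titration = 0.0182 × 0.285 = 5.19 × 10^-3 mol
n(NaOH) left over = 5.19 × 10^-3 mol (1:1 ratio)
n(NaOH) consumed by analyte = 0.0173 − 5.19 × 10^-3 = 0.0122 mol
From the 1:2 ratio, n((NH4)2SO4) = 1/2 × 0.0122 = 6.08 × 10^-3 mol
mass of (NH4)2SO4 = 6.08 × 10^-3 × 132.14 = 0.803 g
% (NH4)2SO4 = 0.803 / 0.921 × 100 = 87.2 %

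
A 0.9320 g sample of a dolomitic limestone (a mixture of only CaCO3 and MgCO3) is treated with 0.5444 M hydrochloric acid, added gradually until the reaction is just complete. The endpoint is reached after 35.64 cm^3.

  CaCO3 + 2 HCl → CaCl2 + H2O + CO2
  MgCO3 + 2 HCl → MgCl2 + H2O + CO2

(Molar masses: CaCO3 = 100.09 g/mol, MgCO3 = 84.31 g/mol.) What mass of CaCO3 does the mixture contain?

n(HCl) = 0.03564 × 0.5444 = 0.01940 mol
Let x = n(CaCO3), y = n(MgCO3).
Titrant: 2x + 2y = 0.01940;  mass: 100.09x + 84.31y = 0.9320
Solving, x = 7.230 × 10^-3 mol, y = 2.471 × 10^-3 mol
mass of CaCO3 = 7.230 × 10^-3 × 100.09 = 0.7237 g

0.7237 g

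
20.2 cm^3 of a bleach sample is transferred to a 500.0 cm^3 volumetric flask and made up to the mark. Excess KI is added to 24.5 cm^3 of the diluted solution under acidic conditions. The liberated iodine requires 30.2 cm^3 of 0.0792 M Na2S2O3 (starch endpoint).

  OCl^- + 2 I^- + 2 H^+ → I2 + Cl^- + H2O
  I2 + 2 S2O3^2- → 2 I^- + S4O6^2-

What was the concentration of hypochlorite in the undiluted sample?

1.21 M

n(S2O3^2-) = 0.0302 × 0.0792 = 2.39 × 10^-3 mol
n(I2) = n(S2O3^2-)/2 = 1.20 × 10^-3 mol
n(OCl^-) in the aliquot = 1.20 × 10^-3 mol (1:1 ratio)
[OCl^-]_dilute = 1.20 × 10^-3 / 0.0245 = 0.0488 mol/L
[OCl^-]_original = 0.0488 × 500.0/20.2 = 1.21 mol/L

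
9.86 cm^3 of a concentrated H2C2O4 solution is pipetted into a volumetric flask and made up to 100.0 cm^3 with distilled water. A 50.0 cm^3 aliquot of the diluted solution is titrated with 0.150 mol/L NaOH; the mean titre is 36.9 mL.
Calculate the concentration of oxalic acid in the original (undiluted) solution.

H2C2O4 + 2 NaOH → Na2C2O4 + 2 H2O
n(NaOH) = 0.0369 × 0.150 = 5.53 × 10^-3 mol
From the 1:2 ratio, n(H2C2O4) in the aliquot = 1/2 × 5.53 × 10^-3 = 2.77 × 10^-3 mol
[H2C2O4]_dilute = 2.77 × 10^-3 / 0.0500 = 0.0553 mol/L
Dilution factor = 100.0 / 9.86 = 10.14
[H2C2O4]_stock = 0.0553 × 10.14 = 0.561 mol/L

0.561 mol/L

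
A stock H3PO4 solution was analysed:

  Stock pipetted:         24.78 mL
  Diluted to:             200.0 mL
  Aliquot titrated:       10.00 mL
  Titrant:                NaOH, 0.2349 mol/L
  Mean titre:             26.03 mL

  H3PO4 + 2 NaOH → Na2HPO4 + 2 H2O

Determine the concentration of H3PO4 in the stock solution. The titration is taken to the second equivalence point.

2.467 mol/L

n(NaOH) = 0.02603 × 0.2349 = 6.114 × 10^-3 mol
From the 1:2 ratio, n(H3PO4) in the aliquot = 1/2 × 6.114 × 10^-3 = 3.057 × 10^-3 mol
[H3PO4]_dilute = 3.057 × 10^-3 / 0.01000 = 0.3057 mol/L
Dilution factor = 200.0 / 24.78 = 8.071
[H3PO4]_stock = 0.3057 × 8.071 = 2.467 mol/L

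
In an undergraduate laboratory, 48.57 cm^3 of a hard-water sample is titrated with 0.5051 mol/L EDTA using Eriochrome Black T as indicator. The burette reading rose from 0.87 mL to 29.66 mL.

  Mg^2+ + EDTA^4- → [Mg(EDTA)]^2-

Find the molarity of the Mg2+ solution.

n(EDTA) = 0.02879 L × 0.5051 mol/L = 0.01454 mol
n(Mg2+) = 0.01454 mol (1:1 mole ratio)
[Mg2+] = 0.01454 mol / 0.04857 L = 0.2994 mol/L

0.2994 mol/L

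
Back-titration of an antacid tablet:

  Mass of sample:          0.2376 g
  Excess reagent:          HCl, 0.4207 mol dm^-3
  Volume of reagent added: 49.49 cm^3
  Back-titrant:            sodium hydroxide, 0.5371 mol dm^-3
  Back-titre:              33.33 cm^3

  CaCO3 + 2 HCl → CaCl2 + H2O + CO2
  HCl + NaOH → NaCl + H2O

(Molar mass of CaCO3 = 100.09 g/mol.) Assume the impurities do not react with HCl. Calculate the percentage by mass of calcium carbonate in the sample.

61.48 %

n(HCl) added = 0.04949 × 0.4207 = 0.02082 mol
n(NaOH) used in back-titration = 0.03333 × 0.5371 = 0.01790 mol
n(HCl) left over = 0.01790 mol (1:1 ratio)
n(HCl) consumed by analyte = 0.02082 − 0.01790 = 2.919 × 10^-3 mol
From the 1:2 ratio, n(CaCO3) = 1/2 × 2.919 × 10^-3 = 1.459 × 10^-3 mol
mass of CaCO3 = 1.459 × 10^-3 × 100.09 = 0.1461 g
% CaCO3 = 0.1461 / 0.2376 × 100 = 61.48 %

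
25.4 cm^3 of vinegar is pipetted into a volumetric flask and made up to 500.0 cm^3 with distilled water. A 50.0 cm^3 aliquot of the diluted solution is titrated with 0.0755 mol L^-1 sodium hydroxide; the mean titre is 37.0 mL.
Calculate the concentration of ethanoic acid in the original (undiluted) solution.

CH3COOH + NaOH → CH3COONa + H2O
n(NaOH) = 0.0370 × 0.0755 = 2.79 × 10^-3 mol
n(CH3COOH) in the aliquot = 2.79 × 10^-3 mol (1:1 ratio)
[CH3COOH]_dilute = 2.79 × 10^-3 / 0.0500 = 0.0559 mol/L
Dilution factor = 500.0 / 25.4 = 19.69
[CH3COOH]_stock = 0.0559 × 19.69 = 1.10 mol/L

1.10 mol/L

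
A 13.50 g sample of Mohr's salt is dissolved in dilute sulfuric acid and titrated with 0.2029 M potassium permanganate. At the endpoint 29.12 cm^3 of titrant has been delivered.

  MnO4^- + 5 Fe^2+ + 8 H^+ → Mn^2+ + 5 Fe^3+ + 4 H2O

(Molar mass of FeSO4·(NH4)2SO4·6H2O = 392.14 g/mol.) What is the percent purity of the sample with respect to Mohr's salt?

85.81 %

n(KMnO4) = 0.02912 L × 0.2029 mol/L = 5.908 × 10^-3 mol
From the 5:1 ratio, n(FeSO4·(NH4)2SO4·6H2O) = 5/1 × 5.908 × 10^-3 = 0.02954 mol
mass of FeSO4·(NH4)2SO4·6H2O = 0.02954 × 392.14 g/mol = 11.58 g
% FeSO4·(NH4)2SO4·6H2O = 11.58 / 13.50 × 100 = 85.81 %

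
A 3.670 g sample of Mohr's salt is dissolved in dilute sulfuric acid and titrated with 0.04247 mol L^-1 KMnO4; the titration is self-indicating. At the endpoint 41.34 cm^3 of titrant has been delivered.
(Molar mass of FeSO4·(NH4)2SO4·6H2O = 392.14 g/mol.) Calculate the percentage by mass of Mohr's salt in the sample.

MnO4^- + 5 Fe^2+ + 8 H^+ → Mn^2+ + 5 Fe^3+ + 4 H2O
n(KMnO4) = 0.04134 L × 0.04247 mol/L = 1.756 × 10^-3 mol
From the 5:1 ratio, n(FeSO4·(NH4)2SO4·6H2O) = 5/1 × 1.756 × 10^-3 = 8.779 × 10^-3 mol
mass of FeSO4·(NH4)2SO4·6H2O = 8.779 × 10^-3 × 392.14 g/mol = 3.442 g
% FeSO4·(NH4)2SO4·6H2O = 3.442 / 3.670 × 100 = 93.80 %

93.80 %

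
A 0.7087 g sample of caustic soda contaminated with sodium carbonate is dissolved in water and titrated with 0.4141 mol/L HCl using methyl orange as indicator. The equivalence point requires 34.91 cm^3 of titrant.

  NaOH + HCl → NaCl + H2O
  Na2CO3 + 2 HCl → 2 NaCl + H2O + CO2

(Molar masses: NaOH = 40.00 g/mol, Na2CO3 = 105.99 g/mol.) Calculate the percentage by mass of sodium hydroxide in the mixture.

n(HCl) = 0.03491 × 0.4141 = 0.01446 mol
Let x = n(NaOH), y = n(Na2CO3).
Titrant: 1x + 2y = 0.01446;  mass: 40.00x + 105.99y = 0.7087
Solving, x = 4.418 × 10^-3 mol, y = 5.019 × 10^-3 mol
mass of NaOH = 4.418 × 10^-3 × 40.00 = 0.1767 g
% NaOH = 0.1767 / 0.7087 × 100 = 24.93 %

24.93 %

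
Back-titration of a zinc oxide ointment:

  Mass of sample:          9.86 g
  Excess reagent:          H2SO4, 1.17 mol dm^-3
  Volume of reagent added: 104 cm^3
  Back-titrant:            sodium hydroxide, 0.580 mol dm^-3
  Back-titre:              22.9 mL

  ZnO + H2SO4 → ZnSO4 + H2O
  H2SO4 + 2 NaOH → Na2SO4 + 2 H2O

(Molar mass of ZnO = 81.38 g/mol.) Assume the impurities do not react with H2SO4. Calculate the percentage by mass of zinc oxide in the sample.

n(H2SO4) added = 0.104 × 1.17 = 0.122 mol
n(NaOH) used in back-titration = 0.0229 × 0.580 = 0.0133 mol
From the 1:2 ratio, n(H2SO4) left over = 1/2 × 0.0133 = 6.64 × 10^-3 mol
n(H2SO4) consumed by analyte = 0.122 − 6.64 × 10^-3 = 0.115 mol
n(ZnO) = 0.115 mol (1:1 ratio)
mass of ZnO = 0.115 × 81.38 = 9.36 g
% ZnO = 9.36 / 9.86 × 100 = 94.9 %

94.9 %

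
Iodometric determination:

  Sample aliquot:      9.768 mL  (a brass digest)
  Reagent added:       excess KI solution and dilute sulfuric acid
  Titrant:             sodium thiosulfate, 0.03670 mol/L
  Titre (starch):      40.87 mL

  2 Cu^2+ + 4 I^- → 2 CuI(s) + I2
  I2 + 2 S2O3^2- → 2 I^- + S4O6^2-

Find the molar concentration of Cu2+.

0.1536 mol/L

n(S2O3^2-) = 0.04087 × 0.03670 = 1.500 × 10^-3 mol
n(I2) = n(S2O3^2-)/2 = 7.500 × 10^-4 mol
From the 2:1 ratio, n(Cu2+) in the aliquot = 2/1 × 7.500 × 10^-4 = 1.500 × 10^-3 mol
[Cu2+] = 1.500 × 10^-3 / 0.009768 = 0.1536 mol/L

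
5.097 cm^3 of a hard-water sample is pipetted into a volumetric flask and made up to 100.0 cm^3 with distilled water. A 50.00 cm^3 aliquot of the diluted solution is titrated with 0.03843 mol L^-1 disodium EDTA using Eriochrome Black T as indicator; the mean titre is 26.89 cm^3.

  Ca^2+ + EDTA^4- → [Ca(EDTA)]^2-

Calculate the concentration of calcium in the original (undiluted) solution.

n(EDTA) = 0.02689 × 0.03843 = 1.033 × 10^-3 mol
n(Ca2+) in the aliquot = 1.033 × 10^-3 mol (1:1 ratio)
[Ca2+]_dilute = 1.033 × 10^-3 / 0.05000 = 0.02067 mol/L
Dilution factor = 100.0 / 5.097 = 19.62
[Ca2+]_stock = 0.02067 × 19.62 = 0.4055 mol/L

0.4055 mol/L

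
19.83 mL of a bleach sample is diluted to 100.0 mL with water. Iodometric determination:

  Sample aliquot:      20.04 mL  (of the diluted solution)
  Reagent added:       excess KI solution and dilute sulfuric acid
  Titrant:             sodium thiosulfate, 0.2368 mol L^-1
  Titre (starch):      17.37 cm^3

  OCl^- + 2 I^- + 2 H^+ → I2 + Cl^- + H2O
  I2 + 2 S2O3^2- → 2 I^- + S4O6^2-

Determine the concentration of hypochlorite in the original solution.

0.5175 mol/L

n(S2O3^2-) = 0.01737 × 0.2368 = 4.113 × 10^-3 mol
n(I2) = n(S2O3^2-)/2 = 2.057 × 10^-3 mol
n(OCl^-) in the aliquot = 2.057 × 10^-3 mol (1:1 ratio)
[OCl^-]_dilute = 2.057 × 10^-3 / 0.02004 = 0.1026 mol/L
[OCl^-]_original = 0.1026 × 100.0/19.83 = 0.5175 mol/L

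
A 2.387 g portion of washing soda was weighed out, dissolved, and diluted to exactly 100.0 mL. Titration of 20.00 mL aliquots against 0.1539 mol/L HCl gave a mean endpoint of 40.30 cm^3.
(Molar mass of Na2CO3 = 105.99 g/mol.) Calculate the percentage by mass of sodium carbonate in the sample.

68.85 %

Na2CO3 + 2 HCl → 2 NaCl + H2O + CO2
n(HCl) per titration = 0.04030 × 0.1539 = 6.202 × 10^-3 mol
From the 1:2 ratio, n(Na2CO3) in each aliquot = 1/2 × 6.202 × 10^-3 = 3.101 × 10^-3 mol
n(Na2CO3) in the whole flask = 3.101 × 10^-3 × 100.0/20.00 = 0.01551 mol
mass of Na2CO3 = 0.01551 × 105.99 = 1.643 g
% Na2CO3 = 1.643 / 2.387 × 100 = 68.85 %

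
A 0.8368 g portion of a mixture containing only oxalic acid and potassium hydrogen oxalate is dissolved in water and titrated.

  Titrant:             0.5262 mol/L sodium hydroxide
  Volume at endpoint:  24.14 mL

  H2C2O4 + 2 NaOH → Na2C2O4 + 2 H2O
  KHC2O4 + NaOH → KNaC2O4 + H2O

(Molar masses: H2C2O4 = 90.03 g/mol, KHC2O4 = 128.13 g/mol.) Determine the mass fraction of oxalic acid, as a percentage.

n(NaOH) = 0.02414 × 0.5262 = 0.01270 mol
Let x = n(H2C2O4), y = n(KHC2O4).
Titrant: 2x + 1y = 0.01270;  mass: 90.03x + 128.13y = 0.8368
Solving, x = 4.757 × 10^-3 mol, y = 3.188 × 10^-3 mol
mass of H2C2O4 = 4.757 × 10^-3 × 90.03 = 0.4283 g
% H2C2O4 = 0.4283 / 0.8368 × 100 = 51.18 %

51.18 %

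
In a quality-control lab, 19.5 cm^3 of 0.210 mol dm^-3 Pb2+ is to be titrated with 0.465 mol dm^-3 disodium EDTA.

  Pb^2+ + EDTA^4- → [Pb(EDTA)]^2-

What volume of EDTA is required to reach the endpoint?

n(Pb2+) = 0.0195 L × 0.210 mol/L = 4.09 × 10^-3 mol
n(EDTA) = 4.09 × 10^-3 mol (1:1 stoichiometry)
V(EDTA) = 4.09 × 10^-3 mol / 0.465 mol/L = 0.00881 L = 8.81 mL

8.81 mL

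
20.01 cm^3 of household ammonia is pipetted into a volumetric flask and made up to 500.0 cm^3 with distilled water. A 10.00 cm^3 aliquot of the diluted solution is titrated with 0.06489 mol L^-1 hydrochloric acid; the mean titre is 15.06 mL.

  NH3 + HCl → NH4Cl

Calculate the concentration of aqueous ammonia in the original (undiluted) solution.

n(HCl) = 0.01506 × 0.06489 = 9.772 × 10^-4 mol
n(NH3) in the aliquot = 9.772 × 10^-4 mol (1:1 ratio)
[NH3]_dilute = 9.772 × 10^-4 / 0.01000 = 0.09772 mol/L
Dilution factor = 500.0 / 20.01 = 24.99
[NH3]_stock = 0.09772 × 24.99 = 2.442 mol/L

2.442 mol/L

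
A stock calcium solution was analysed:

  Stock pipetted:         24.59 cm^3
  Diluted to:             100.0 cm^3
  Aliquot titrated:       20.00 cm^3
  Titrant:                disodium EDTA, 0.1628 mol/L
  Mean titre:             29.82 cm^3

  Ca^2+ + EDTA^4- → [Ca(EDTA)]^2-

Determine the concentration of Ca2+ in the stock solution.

0.9871 mol/L

n(EDTA) = 0.02982 × 0.1628 = 4.855 × 10^-3 mol
n(Ca2+) in the aliquot = 4.855 × 10^-3 mol (1:1 ratio)
[Ca2+]_dilute = 4.855 × 10^-3 / 0.02000 = 0.2427 mol/L
Dilution factor = 100.0 / 24.59 = 4.067
[Ca2+]_stock = 0.2427 × 4.067 = 0.9871 mol/L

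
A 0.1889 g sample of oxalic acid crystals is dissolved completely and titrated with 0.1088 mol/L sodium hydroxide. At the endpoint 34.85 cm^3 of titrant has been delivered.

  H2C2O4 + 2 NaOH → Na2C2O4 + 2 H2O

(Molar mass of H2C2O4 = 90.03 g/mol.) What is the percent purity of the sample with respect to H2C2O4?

n(NaOH) = 0.03485 L × 0.1088 mol/L = 3.792 × 10^-3 mol
From the 1:2 ratio, n(H2C2O4) = 1/2 × 3.792 × 10^-3 = 1.896 × 10^-3 mol
mass of H2C2O4 = 1.896 × 10^-3 × 90.03 g/mol = 0.1707 g
% H2C2O4 = 0.1707 / 0.1889 × 100 = 90.36 %

90.36 %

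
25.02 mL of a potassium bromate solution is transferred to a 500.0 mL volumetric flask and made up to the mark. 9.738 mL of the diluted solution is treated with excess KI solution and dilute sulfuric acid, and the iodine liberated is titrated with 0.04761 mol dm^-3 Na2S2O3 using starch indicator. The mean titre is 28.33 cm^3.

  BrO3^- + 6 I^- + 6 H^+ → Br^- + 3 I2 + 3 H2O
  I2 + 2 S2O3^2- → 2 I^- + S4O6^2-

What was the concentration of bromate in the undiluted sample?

n(S2O3^2-) = 0.02833 × 0.04761 = 1.349 × 10^-3 mol
n(I2) = n(S2O3^2-)/2 = 6.744 × 10^-4 mol
From the 1:3 ratio, n(BrO3^-) in the aliquot = 1/3 × 6.744 × 10^-4 = 2.248 × 10^-4 mol
[BrO3^-]_dilute = 2.248 × 10^-4 / 0.009738 = 0.02308 mol/L
[BrO3^-]_original = 0.02308 × 500.0/25.02 = 0.4613 mol/L

0.4613 mol/L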